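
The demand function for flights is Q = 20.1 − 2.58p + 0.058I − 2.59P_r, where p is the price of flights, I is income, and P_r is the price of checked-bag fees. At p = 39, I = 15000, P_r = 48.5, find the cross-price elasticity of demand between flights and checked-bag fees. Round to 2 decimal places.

-0.19

Substituting, Q = 20.1 − 2.58(39) + 0.058(15000) − 2.59(48.5) = 20.1 − 100.62 + 870 − 125.615 = 663.865.
∂Q/∂P_r = −2.59, so E_xy = -2.59·(48.5/663.865) ≈ -0.19.
E_xy < 0: the goods are complements.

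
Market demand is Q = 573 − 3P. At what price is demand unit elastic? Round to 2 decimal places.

For linear demand Q = a − bP, E = −bP/(a − bP). |E| = 1 ⇒ bP = a − bP ⇒ P = a/(2b).
P = 573/(2·3) = 95.50.

95.50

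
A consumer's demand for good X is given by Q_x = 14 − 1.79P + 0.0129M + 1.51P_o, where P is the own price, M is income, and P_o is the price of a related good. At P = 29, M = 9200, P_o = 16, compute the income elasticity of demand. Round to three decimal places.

At the given point, Q_x = 14 − 1.79(29) + 0.0129(9200) + 1.51(16) = 14 − 51.91 + 118.68 + 24.16 = 104.93.
∂Q_x/∂M = +0.0129, so E_I = 0.0129·(9200/104.93) ≈ 1.131.
E_I > 1: normal good (luxury).

1.131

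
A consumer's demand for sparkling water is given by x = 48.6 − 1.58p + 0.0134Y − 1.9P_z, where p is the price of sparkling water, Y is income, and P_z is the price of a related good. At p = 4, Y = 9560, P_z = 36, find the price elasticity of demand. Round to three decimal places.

Substituting, x = 48.6 − 1.58(4) + 0.0134(9560) − 1.9(36) = 48.6 − 6.32 + 128.104 − 68.4 = 101.984.
∂x/∂p = −1.58, so E_p = (−1.58)·(4/101.984) ≈ -0.062.
|E_p| < 1: demand is inelastic.

-0.062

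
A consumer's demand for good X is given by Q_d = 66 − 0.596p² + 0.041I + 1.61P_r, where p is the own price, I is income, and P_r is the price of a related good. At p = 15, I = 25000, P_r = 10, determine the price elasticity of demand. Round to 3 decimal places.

-0.276

First evaluate Q_d: 66 − 0.596(15)² + 0.041(25000) + 1.61(10) = 66 − 134.1 + 1025 + 16.1 = 973.
∂Q_d/∂p = −2·0.596·p = -17.88, so E_p = -17.88·(15/973) ≈ -0.276.
|E_p| < 1: demand is inelastic.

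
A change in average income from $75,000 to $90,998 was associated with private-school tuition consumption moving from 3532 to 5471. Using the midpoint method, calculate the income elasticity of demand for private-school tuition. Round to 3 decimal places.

2.235

%ΔQ = (5471 − 3532)/[(3532+5471)/2] = 1939/4501.5 ≈ 0.4307.
%ΔI = (90,998 − 75,000)/[(75,000+90,998)/2] = 15998/82999 ≈ 0.1927.
E_I = %ΔQ/%ΔI ≈ 2.235.
E_I > 1: normal good (luxury).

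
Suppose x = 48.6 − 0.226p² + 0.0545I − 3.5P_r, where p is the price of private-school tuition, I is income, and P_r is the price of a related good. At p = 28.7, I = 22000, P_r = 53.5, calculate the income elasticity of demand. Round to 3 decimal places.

1.372

x = 48.6 − 0.226(28.7)² + 0.0545(22000) − 3.5(53.5) = 48.6 − 186.1539 + 1199 − 187.25 = 874.1961.
∂x/∂I = +0.0545, so E_I = 0.0545·(22000/874.1961) ≈ 1.372.
E_I > 1: normal good (luxury).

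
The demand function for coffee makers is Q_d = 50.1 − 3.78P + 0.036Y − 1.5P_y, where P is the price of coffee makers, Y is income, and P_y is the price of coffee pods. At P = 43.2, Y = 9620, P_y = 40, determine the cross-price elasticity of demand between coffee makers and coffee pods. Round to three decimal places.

-0.347

First evaluate Q_d: 50.1 − 3.78(43.2) + 0.036(9620) − 1.5(40) = 50.1 − 163.296 + 346.32 − 60 = 173.124.
∂Q_d/∂P_y = −1.5, so E_xy = -1.5·(40/173.124) ≈ -0.347.
E_xy < 0: the goods are complements.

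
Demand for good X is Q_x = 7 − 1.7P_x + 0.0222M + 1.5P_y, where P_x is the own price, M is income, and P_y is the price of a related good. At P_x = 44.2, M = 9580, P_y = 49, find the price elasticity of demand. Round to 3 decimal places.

-0.345

Evaluating quantity at (P_x, M, P_y) gives Q_x = 7 − 1.7(44.2) + 0.0222(9580) + 1.5(49) = 7 − 75.14 + 212.676 + 73.5 = 218.036.
∂Q_x/∂P_x = −1.7, so E_p = (−1.7)·(44.2/218.036) ≈ -0.345.
|E_p| < 1: demand is inelastic.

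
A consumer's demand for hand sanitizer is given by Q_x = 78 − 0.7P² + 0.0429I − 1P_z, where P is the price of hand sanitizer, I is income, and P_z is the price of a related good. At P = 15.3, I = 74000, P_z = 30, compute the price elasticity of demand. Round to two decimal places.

-0.11

Substituting, Q_x = 78 − 0.7(15.3)² + 0.0429(74000) − 1(30) = 78 − 163.863 + 3174.6 − 30 = 3058.737.
∂Q_x/∂P = −2·0.7·P = -21.42, so E_p = -21.42·(15.3/3058.737) ≈ -0.11.
|E_p| < 1: demand is inelastic.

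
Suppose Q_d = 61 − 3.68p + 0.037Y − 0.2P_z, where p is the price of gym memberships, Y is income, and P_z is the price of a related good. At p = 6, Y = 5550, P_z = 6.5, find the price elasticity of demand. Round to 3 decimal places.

Substituting, Q_d = 61 − 3.68(6) + 0.037(5550) − 0.2(6.5) = 61 − 22.08 + 205.35 − 1.3 = 242.97.
∂Q_d/∂p = −3.68, so E_p = (−3.68)·(6/242.97) ≈ -0.091.
|E_p| < 1: demand is inelastic.

-0.091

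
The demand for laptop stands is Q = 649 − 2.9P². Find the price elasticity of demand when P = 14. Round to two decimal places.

-14.10

At P = 14, Q = 80.6.
dQ/dP = −2·2.9·P = −81.2.
Point elasticity E = (dQ/dP)·(P/Q) = -81.2 × 14/80.6 ≈ -14.10.
|E| > 1, so demand is elastic at this price.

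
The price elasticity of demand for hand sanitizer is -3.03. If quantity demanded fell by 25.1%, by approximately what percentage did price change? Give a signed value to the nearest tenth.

8.3

%ΔQ ≈ E × %ΔP ⇒ %ΔP = %ΔQ / E = (-25.1%)/(-3.03) ≈ 8.3%.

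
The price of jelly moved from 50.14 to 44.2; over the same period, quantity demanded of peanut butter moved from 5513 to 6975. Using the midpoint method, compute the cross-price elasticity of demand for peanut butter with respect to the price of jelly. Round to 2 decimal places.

-1.86

%ΔQ_x = (6975 − 5513)/[(5513+6975)/2] = 1462/6244 ≈ 0.2341.
%ΔP_y = (44.2 − 50.14)/[(50.14+44.2)/2] ≈ -0.1259.
E_xy = 0.2341/-0.1259 ≈ -1.86.
E_xy < 0, so peanut butter and jelly are complements.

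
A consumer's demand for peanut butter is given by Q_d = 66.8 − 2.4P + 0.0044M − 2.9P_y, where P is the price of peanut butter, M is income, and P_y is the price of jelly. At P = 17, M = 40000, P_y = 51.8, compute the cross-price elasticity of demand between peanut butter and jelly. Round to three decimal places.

-2.901

Q_d = 66.8 − 2.4(17) + 0.0044(40000) − 2.9(51.8) = 66.8 − 40.8 + 176 − 150.22 = 51.78.
∂Q_d/∂P_y = −2.9, so E_xy = -2.9·(51.8/51.78) ≈ -2.901.
E_xy < 0: the goods are complements.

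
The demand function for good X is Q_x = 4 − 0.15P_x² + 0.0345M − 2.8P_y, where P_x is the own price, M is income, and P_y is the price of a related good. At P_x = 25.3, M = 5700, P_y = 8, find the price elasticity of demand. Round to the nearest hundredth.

First evaluate Q_x: 4 − 0.15(25.3)² + 0.0345(5700) − 2.8(8) = 4 − 96.0135 + 196.65 − 22.4 = 82.2365.
∂Q_x/∂P_x = −2·0.15·P_x = -7.59, so E_p = -7.59·(25.3/82.2365) ≈ -2.34.
|E_p| > 1: demand is elastic.

-2.34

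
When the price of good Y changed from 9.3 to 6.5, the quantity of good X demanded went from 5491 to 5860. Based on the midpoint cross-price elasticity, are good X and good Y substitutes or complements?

%ΔQ_x = (5860 − 5491)/[(5491+5860)/2] = 369/5675.5 ≈ 0.0650.
%ΔP_y = (6.5 − 9.3)/[(9.3+6.5)/2] ≈ -0.3544.
E_xy = 0.0650/-0.3544 ≈ -0.183.
E_xy < 0, so the goods are complements.

complements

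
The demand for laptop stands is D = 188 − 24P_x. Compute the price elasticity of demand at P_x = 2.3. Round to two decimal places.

-0.42

At P_x = 2.3, D = 132.8.
dD/dP_x = −24.
Point elasticity E = (dD/dP_x)·(P_x/D) = -24 × 2.3/132.8 ≈ -0.42.
|E| < 1, so demand is inelastic at this price.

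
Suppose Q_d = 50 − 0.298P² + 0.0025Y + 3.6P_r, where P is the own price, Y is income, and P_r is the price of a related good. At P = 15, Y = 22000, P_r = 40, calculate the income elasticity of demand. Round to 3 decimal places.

Q_d = 50 − 0.298(15)² + 0.0025(22000) + 3.6(40) = 50 − 67.05 + 55 + 144 = 181.95.
∂Q_d/∂Y = +0.0025, so E_I = 0.0025·(22000/181.95) ≈ 0.302.
E_I ∈ (0,1): normal good (necessity).

0.302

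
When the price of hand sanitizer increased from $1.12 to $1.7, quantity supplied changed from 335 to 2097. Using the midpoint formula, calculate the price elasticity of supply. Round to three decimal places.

%Δq = (2097 − 335)/[(335 + 2097)/2] = 1762/1216 ≈ 1.4490.
%ΔP = (1.7 − 1.12)/[(1.12 + 1.7)/2] = 0.58/1.41 ≈ 0.4113.
Arc elasticity E = %Δq/%ΔP ≈ 1.4490/0.4113 ≈ 3.523.
|E| > 1: supply is elastic over this range.

3.523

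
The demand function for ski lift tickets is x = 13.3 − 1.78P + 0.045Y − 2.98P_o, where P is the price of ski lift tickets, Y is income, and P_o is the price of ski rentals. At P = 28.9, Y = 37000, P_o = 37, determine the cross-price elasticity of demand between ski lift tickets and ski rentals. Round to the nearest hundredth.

-0.07

At the given point, x = 13.3 − 1.78(28.9) + 0.045(37000) − 2.98(37) = 13.3 − 51.442 + 1665 − 110.26 = 1516.598.
∂x/∂P_o = −2.98, so E_xy = -2.98·(37/1516.598) ≈ -0.07.
E_xy < 0: the goods are complements.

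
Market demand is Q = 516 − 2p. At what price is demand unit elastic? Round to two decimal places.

For linear demand Q = a − bp, E = −bp/(a − bp). |E| = 1 ⇒ bp = a − bp ⇒ p = a/(2b).
p = 516/(2·2) = 129.00.

129.00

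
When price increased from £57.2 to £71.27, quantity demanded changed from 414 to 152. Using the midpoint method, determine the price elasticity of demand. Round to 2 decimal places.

%ΔQ = (152 − 414)/[(414 + 152)/2] = -262/283 ≈ -0.9258.
%ΔP = (71.27 − 57.2)/[(57.2 + 71.27)/2] = 14.07/64.235 ≈ 0.2190.
Arc elasticity E = %ΔQ/%ΔP ≈ -0.9258/0.2190 ≈ -4.23.
|E| > 1: demand is elastic over this range.

-4.23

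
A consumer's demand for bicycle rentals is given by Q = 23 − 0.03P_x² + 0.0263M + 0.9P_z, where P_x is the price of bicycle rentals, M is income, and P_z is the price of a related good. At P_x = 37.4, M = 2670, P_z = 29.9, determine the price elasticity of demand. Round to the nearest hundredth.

Substituting, Q = 23 − 0.03(37.4)² + 0.0263(2670) + 0.9(29.9) = 23 − 41.9628 + 70.221 + 26.91 = 78.1682.
∂Q/∂P_x = −2·0.03·P_x = -2.244, so E_p = -2.244·(37.4/78.1682) ≈ -1.07.
|E_p| > 1: demand is elastic.

-1.07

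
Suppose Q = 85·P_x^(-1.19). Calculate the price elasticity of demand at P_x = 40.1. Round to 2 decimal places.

-1.19

For a Cobb–Douglas (constant-elasticity) form Q = A·P_x^α·…, the elasticity with respect to P_x equals the exponent α at every point.
Here the exponent on P_x is -1.19, so the price elasticity of demand is -1.19.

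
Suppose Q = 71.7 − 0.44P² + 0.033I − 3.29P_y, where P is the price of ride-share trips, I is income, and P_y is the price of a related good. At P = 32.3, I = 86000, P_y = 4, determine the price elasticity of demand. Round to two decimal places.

-0.38

Evaluating quantity at (P, I, P_y) gives Q = 71.7 − 0.44(32.3)² + 0.033(86000) − 3.29(4) = 71.7 − 459.0476 + 2838 − 13.16 = 2437.4924.
∂Q/∂P = −2·0.44·P = -28.424, so E_p = -28.424·(32.3/2437.4924) ≈ -0.38.
|E_p| < 1: demand is inelastic.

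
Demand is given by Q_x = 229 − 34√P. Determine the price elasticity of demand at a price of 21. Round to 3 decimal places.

-1.064

At P = 21, Q_x = 73.1924.
dQ_x/dP = −34/(2√P) = −34/(2·4.5826).
Point elasticity E = (dQ_x/dP)·(P/Q_x) = -3.7097 × 21/73.1924 ≈ -1.064.
|E| > 1, so demand is elastic at this price.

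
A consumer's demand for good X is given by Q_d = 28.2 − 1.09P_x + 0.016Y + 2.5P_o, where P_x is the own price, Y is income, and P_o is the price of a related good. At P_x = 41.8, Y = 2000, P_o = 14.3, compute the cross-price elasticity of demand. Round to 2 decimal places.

0.71

Substituting, Q_d = 28.2 − 1.09(41.8) + 0.016(2000) + 2.5(14.3) = 28.2 − 45.562 + 32 + 35.75 = 50.388.
∂Q_d/∂P_o = +2.5, so E_xy = 2.5·(14.3/50.388) ≈ 0.71.
E_xy > 0: the goods are substitutes.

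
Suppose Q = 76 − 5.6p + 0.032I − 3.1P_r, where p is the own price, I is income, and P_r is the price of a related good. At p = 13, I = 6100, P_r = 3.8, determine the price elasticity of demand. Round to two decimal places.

-0.39

Q = 76 − 5.6(13) + 0.032(6100) − 3.1(3.8) = 76 − 72.8 + 195.2 − 11.78 = 186.62.
∂Q/∂p = −5.6, so E_p = (−5.6)·(13/186.62) ≈ -0.39.
|E_p| < 1: demand is inelastic.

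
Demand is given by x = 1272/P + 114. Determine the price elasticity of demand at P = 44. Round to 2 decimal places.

At P = 44, x = 142.9091.
dx/dP = −1272/P² = −0.657.
Point elasticity E = (dx/dP)·(P/x) = -0.657 × 44/142.9091 ≈ -0.20.
|E| < 1, so demand is inelastic at this price.

-0.20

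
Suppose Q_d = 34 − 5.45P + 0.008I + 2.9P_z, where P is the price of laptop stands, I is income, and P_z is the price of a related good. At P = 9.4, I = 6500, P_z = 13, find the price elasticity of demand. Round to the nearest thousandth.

-0.707

First evaluate Q_d: 34 − 5.45(9.4) + 0.008(6500) + 2.9(13) = 34 − 51.23 + 52 + 37.7 = 72.47.
∂Q_d/∂P = −5.45, so E_p = (−5.45)·(9.4/72.47) ≈ -0.707.
|E_p| < 1: demand is inelastic.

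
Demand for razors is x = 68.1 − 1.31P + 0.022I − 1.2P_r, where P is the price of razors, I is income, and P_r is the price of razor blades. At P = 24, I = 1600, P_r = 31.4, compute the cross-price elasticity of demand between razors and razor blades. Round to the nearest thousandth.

-1.102

At the given point, x = 68.1 − 1.31(24) + 0.022(1600) − 1.2(31.4) = 68.1 − 31.44 + 35.2 − 37.68 = 34.18.
∂x/∂P_r = −1.2, so E_xy = -1.2·(31.4/34.18) ≈ -1.102.
E_xy < 0: the goods are complements.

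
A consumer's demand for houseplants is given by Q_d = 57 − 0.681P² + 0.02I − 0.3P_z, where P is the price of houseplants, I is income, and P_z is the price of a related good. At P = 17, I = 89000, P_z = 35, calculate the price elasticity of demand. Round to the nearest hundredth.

-0.24

Q_d = 57 − 0.681(17)² + 0.02(89000) − 0.3(35) = 57 − 196.809 + 1780 − 10.5 = 1629.691.
∂Q_d/∂P = −2·0.681·P = -23.154, so E_p = -23.154·(17/1629.691) ≈ -0.24.
|E_p| < 1: demand is inelastic.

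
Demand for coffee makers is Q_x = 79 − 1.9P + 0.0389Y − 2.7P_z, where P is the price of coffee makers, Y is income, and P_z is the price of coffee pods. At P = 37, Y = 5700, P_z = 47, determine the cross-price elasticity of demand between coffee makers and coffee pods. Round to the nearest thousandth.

-1.226

Q_x = 79 − 1.9(37) + 0.0389(5700) − 2.7(47) = 79 − 70.3 + 221.73 − 126.9 = 103.53.
∂Q_x/∂P_z = −2.7, so E_xy = -2.7·(47/103.53) ≈ -1.226.
E_xy < 0: the goods are complements.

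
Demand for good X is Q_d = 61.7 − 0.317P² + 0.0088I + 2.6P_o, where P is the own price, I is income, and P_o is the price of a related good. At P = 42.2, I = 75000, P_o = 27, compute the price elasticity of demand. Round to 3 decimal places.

Substituting, Q_d = 61.7 − 0.317(42.2)² + 0.0088(75000) + 2.6(27) = 61.7 − 564.5263 + 660 + 70.2 = 227.3737.
∂Q_d/∂P = −2·0.317·P = -26.7548, so E_p = -26.7548·(42.2/227.3737) ≈ -4.966.
|E_p| > 1: demand is elastic.

-4.966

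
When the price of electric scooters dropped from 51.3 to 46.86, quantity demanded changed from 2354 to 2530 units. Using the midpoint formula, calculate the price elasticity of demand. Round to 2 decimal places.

%ΔQ = (2530 − 2354)/[(2354 + 2530)/2] = 176/2442 ≈ 0.0721.
%ΔP = (46.86 − 51.3)/[(51.3 + 46.86)/2] = -4.44/49.08 ≈ -0.0905.
Arc elasticity E = %ΔQ/%ΔP ≈ 0.0721/-0.0905 ≈ -0.80.
|E| < 1: demand is inelastic over this range.

-0.80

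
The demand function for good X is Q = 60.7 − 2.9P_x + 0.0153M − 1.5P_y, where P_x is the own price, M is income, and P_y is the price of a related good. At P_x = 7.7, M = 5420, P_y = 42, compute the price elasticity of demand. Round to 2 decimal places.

-0.38

At the given point, Q = 60.7 − 2.9(7.7) + 0.0153(5420) − 1.5(42) = 60.7 − 22.33 + 82.926 − 63 = 58.296.
∂Q/∂P_x = −2.9, so E_p = (−2.9)·(7.7/58.296) ≈ -0.38.
|E_p| < 1: demand is inelastic.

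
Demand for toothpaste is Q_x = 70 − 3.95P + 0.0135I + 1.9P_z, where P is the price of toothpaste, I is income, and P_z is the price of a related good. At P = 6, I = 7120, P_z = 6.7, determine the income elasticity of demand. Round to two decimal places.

0.62

Substituting, Q_x = 70 − 3.95(6) + 0.0135(7120) + 1.9(6.7) = 70 − 23.7 + 96.12 + 12.73 = 155.15.
∂Q_x/∂I = +0.0135, so E_I = 0.0135·(7120/155.15) ≈ 0.62.
E_I ∈ (0,1): normal good (necessity).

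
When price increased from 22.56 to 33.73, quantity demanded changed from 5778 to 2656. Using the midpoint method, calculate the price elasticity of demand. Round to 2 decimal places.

-1.87

%ΔQ = (2656 − 5778)/[(5778 + 2656)/2] = -3122/4217 ≈ -0.7403.
%ΔP = (33.73 − 22.56)/[(22.56 + 33.73)/2] = 11.17/28.145 ≈ 0.3969.
Arc elasticity E = %ΔQ/%ΔP ≈ -0.7403/0.3969 ≈ -1.87.
|E| > 1: demand is elastic over this range.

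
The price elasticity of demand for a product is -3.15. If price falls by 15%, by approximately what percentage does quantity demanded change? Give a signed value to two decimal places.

47.25

%ΔQ ≈ E × %ΔP = (-3.15) × (-15%) = 47.25%.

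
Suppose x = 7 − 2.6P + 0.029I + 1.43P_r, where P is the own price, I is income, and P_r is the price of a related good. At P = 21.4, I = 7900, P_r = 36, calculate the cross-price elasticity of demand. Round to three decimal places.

Substituting, x = 7 − 2.6(21.4) + 0.029(7900) + 1.43(36) = 7 − 55.64 + 229.1 + 51.48 = 231.94.
∂x/∂P_r = +1.43, so E_xy = 1.43·(36/231.94) ≈ 0.222.
E_xy > 0: the goods are substitutes.

0.222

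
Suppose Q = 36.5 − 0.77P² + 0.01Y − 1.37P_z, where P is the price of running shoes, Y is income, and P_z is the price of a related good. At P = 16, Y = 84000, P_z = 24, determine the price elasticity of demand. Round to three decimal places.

-0.610

Evaluating quantity at (P, Y, P_z) gives Q = 36.5 − 0.77(16)² + 0.01(84000) − 1.37(24) = 36.5 − 197.12 + 840 − 32.88 = 646.5.
∂Q/∂P = −2·0.77·P = -24.64, so E_p = -24.64·(16/646.5) ≈ -0.610.
|E_p| < 1: demand is inelastic.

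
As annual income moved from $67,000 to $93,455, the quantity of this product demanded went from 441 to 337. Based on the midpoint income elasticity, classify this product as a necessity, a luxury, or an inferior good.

%ΔQ = (337 − 441)/[(441+337)/2] = -104/389 ≈ -0.2674.
%ΔI = (93,455 − 67,000)/[(67,000+93,455)/2] = 26455/80227.5 ≈ 0.3297.
E_I = %ΔQ/%ΔI ≈ -0.811.
E_I < 0: inferior good.

inferior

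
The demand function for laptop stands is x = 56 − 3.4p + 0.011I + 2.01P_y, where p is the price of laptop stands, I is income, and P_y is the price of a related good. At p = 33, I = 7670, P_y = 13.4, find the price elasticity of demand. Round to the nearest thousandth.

-2.036

Substituting, x = 56 − 3.4(33) + 0.011(7670) + 2.01(13.4) = 56 − 112.2 + 84.37 + 26.934 = 55.104.
∂x/∂p = −3.4, so E_p = (−3.4)·(33/55.104) ≈ -2.036.
|E_p| > 1: demand is elastic.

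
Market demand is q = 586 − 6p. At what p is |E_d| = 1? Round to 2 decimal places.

For linear demand q = a − bp, E = −bp/(a − bp). |E| = 1 ⇒ bp = a − bp ⇒ p = a/(2b).
p = 586/(2·6) ≈ 48.83.

48.83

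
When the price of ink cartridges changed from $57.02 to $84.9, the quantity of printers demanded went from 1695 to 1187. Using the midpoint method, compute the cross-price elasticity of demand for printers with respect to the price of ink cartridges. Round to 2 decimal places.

%ΔQ_x = (1187 − 1695)/[(1695+1187)/2] = -508/1441 ≈ -0.3525.
%ΔP_y = (84.9 − 57.02)/[(57.02+84.9)/2] ≈ 0.3929.
E_xy = -0.3525/0.3929 ≈ -0.90.
E_xy < 0, so printers and ink cartridges are complements.

-0.90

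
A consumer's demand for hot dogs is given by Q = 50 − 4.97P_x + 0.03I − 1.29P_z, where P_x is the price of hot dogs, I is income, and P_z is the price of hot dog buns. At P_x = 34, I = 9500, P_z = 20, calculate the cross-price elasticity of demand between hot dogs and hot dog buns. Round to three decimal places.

-0.184

Evaluating quantity at (P_x, I, P_z) gives Q = 50 − 4.97(34) + 0.03(9500) − 1.29(20) = 50 − 168.98 + 285 − 25.8 = 140.22.
∂Q/∂P_z = −1.29, so E_xy = -1.29·(20/140.22) ≈ -0.184.
E_xy < 0: the goods are complements.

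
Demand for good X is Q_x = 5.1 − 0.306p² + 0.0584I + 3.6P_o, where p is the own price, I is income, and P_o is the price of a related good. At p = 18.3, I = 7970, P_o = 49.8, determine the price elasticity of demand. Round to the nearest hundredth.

-0.37

Evaluating quantity at (p, I, P_o) gives Q_x = 5.1 − 0.306(18.3)² + 0.0584(7970) + 3.6(49.8) = 5.1 − 102.4763 + 465.448 + 179.28 = 547.3517.
∂Q_x/∂p = −2·0.306·p = -11.1996, so E_p = -11.1996·(18.3/547.3517) ≈ -0.37.
|E_p| < 1: demand is inelastic.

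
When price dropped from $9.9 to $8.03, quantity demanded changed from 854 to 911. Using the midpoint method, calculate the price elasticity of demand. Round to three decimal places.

%ΔQ = (911 − 854)/[(854 + 911)/2] = 57/882.5 ≈ 0.0646.
%ΔP = (8.03 − 9.9)/[(9.9 + 8.03)/2] = -1.87/8.965 ≈ -0.2086.
Arc elasticity E = %ΔQ/%ΔP ≈ 0.0646/-0.2086 ≈ -0.310.
|E| < 1: demand is inelastic over this range.

-0.310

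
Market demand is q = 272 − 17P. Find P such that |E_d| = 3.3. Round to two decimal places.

12.28

Set −bP/(a − bP) = −3.3 ⇒ bP = 3.3(a − bP) ⇒ bP(1+3.3) = 3.3·a.
P = 3.3·272/(17·4.3) ≈ 12.28.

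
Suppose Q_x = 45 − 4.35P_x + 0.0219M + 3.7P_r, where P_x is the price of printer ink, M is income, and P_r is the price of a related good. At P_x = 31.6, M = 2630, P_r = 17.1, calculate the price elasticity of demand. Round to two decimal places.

-4.84

At the given point, Q_x = 45 − 4.35(31.6) + 0.0219(2630) + 3.7(17.1) = 45 − 137.46 + 57.597 + 63.27 = 28.407.
∂Q_x/∂P_x = −4.35, so E_p = (−4.35)·(31.6/28.407) ≈ -4.84.
|E_p| > 1: demand is elastic.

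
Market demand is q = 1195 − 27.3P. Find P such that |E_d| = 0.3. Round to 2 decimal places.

10.10

Set −bP/(a − bP) = −0.3 ⇒ bP = 0.3(a − bP) ⇒ bP(1+0.3) = 0.3·a.
P = 0.3·1195/(27.3·1.3) ≈ 10.10.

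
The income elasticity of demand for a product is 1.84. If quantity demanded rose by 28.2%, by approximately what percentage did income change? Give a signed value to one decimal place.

15.3

%ΔQ ≈ E × %ΔI ⇒ %ΔI = %ΔQ / E = (28.2%)/(1.84) ≈ 15.3%.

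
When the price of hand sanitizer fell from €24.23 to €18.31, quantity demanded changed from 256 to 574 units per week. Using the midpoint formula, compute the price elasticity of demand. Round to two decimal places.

%Δq = (574 − 256)/[(256 + 574)/2] = 318/415 ≈ 0.7663.
%ΔP = (18.31 − 24.23)/[(24.23 + 18.31)/2] = -5.92/21.27 ≈ -0.2783.
Arc elasticity E = %Δq/%ΔP ≈ 0.7663/-0.2783 ≈ -2.75.
|E| > 1: demand is elastic over this range.

-2.75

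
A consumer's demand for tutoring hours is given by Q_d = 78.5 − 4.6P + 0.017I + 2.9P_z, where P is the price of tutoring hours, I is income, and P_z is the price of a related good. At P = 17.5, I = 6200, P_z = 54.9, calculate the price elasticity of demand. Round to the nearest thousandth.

Substituting, Q_d = 78.5 − 4.6(17.5) + 0.017(6200) + 2.9(54.9) = 78.5 − 80.5 + 105.4 + 159.21 = 262.61.
∂Q_d/∂P = −4.6, so E_p = (−4.6)·(17.5/262.61) ≈ -0.307.
|E_p| < 1: demand is inelastic.

-0.307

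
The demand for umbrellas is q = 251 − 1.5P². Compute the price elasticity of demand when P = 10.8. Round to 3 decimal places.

-4.602

At P = 10.8, q = 76.04.
dq/dP = −2·1.5·P = −32.4.
Point elasticity E = (dq/dP)·(P/q) = -32.4 × 10.8/76.04 ≈ -4.602.
|E| > 1, so demand is elastic at this price.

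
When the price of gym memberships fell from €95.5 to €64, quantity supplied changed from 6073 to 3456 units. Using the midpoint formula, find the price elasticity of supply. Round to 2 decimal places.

%ΔQ = (3456 − 6073)/[(6073 + 3456)/2] = -2617/4764.5 ≈ -0.5493.
%ΔP = (64 − 95.5)/[(95.5 + 64)/2] = -31.5/79.75 ≈ -0.3950.
Arc elasticity E = %ΔQ/%ΔP ≈ -0.5493/-0.3950 ≈ 1.39.
|E| > 1: supply is elastic over this range.

1.39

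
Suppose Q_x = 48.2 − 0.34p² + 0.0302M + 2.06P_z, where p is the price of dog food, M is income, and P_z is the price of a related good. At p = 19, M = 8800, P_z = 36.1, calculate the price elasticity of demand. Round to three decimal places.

-0.924

Evaluating quantity at (p, M, P_z) gives Q_x = 48.2 − 0.34(19)² + 0.0302(8800) + 2.06(36.1) = 48.2 − 122.74 + 265.76 + 74.366 = 265.586.
∂Q_x/∂p = −2·0.34·p = -12.92, so E_p = -12.92·(19/265.586) ≈ -0.924.
|E_p| < 1: demand is inelastic.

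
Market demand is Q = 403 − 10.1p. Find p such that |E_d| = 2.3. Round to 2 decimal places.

27.81

Set −bp/(a − bp) = −2.3 ⇒ bp = 2.3(a − bp) ⇒ bp(1+2.3) = 2.3·a.
p = 2.3·403/(10.1·3.3) ≈ 27.81.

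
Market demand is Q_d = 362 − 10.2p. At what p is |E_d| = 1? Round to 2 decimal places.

For linear demand Q_d = a − bp, E = −bp/(a − bp). |E| = 1 ⇒ bp = a − bp ⇒ p = a/(2b).
p = 362/(2·10.2) ≈ 17.75.

17.75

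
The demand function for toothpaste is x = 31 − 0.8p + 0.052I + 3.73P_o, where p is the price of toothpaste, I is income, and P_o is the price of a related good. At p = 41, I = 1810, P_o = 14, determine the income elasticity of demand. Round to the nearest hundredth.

0.65

First evaluate x: 31 − 0.8(41) + 0.052(1810) + 3.73(14) = 31 − 32.8 + 94.12 + 52.22 = 144.54.
∂x/∂I = +0.052, so E_I = 0.052·(1810/144.54) ≈ 0.65.
E_I ∈ (0,1): normal good (necessity).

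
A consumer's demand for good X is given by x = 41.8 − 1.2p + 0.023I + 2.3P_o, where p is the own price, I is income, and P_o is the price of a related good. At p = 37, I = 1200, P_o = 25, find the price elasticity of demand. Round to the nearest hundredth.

x = 41.8 − 1.2(37) + 0.023(1200) + 2.3(25) = 41.8 − 44.4 + 27.6 + 57.5 = 82.5.
∂x/∂p = −1.2, so E_p = (−1.2)·(37/82.5) ≈ -0.54.
|E_p| < 1: demand is inelastic.

-0.54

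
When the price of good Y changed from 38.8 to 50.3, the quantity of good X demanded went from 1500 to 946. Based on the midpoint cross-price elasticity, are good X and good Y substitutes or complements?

%ΔQ_x = (946 − 1500)/[(1500+946)/2] = -554/1223 ≈ -0.4530.
%ΔP_y = (50.3 − 38.8)/[(38.8+50.3)/2] ≈ 0.2581.
E_xy = -0.4530/0.2581 ≈ -1.755.
E_xy < 0, so the goods are complements.

complements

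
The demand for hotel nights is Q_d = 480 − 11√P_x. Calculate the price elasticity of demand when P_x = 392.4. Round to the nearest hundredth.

At P_x = 392.4, Q_d = 262.1.
dQ_d/dP_x = −11/(2√P_x) = −11/(2·19.8091).
Point elasticity E = (dQ_d/dP_x)·(P_x/Q_d) = -0.2777 × 392.4/262.1 ≈ -0.42.
|E| < 1, so demand is inelastic at this price.

-0.42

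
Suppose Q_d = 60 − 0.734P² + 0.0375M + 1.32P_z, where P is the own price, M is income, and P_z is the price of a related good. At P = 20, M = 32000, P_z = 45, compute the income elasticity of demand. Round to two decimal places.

1.17

Substituting, Q_d = 60 − 0.734(20)² + 0.0375(32000) + 1.32(45) = 60 − 293.6 + 1200 + 59.4 = 1025.8.
∂Q_d/∂M = +0.0375, so E_I = 0.0375·(32000/1025.8) ≈ 1.17.
E_I > 1: normal good (luxury).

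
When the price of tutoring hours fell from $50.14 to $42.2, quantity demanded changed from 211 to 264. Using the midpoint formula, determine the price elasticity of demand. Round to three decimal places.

%ΔQ = (264 − 211)/[(211 + 264)/2] = 53/237.5 ≈ 0.2232.
%Δp = (42.2 − 50.14)/[(50.14 + 42.2)/2] = -7.94/46.17 ≈ -0.1720.
Arc elasticity E = %ΔQ/%Δp ≈ 0.2232/-0.1720 ≈ -1.298.
|E| > 1: demand is elastic over this range.

-1.298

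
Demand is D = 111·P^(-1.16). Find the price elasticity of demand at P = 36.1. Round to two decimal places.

For a Cobb–Douglas (constant-elasticity) form D = A·P^α·…, the elasticity with respect to P equals the exponent α at every point.
Here the exponent on P is -1.16, so the price elasticity of demand is -1.16.

-1.16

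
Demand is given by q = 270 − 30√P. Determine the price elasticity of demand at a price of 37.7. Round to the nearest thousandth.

At P = 37.7, q = 85.799.
dq/dP = −30/(2√P) = −30/(2·6.14).
Point elasticity E = (dq/dP)·(P/q) = -2.443 × 37.7/85.799 ≈ -1.073.
|E| > 1, so demand is elastic at this price.

-1.073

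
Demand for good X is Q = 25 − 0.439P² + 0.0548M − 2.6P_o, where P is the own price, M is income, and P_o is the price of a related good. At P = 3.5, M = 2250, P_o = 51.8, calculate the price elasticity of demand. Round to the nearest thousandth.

Q = 25 − 0.439(3.5)² + 0.0548(2250) − 2.6(51.8) = 25 − 5.3778 + 123.3 − 134.68 = 8.2423.
∂Q/∂P = −2·0.439·P = -3.073, so E_p = -3.073·(3.5/8.2423) ≈ -1.305.
|E_p| > 1: demand is elastic.

-1.305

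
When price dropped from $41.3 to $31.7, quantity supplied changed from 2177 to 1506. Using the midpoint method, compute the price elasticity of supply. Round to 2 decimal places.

1.39

%Δq = (1506 − 2177)/[(2177 + 1506)/2] = -671/1841.5 ≈ -0.3644.
%Δp = (31.7 − 41.3)/[(41.3 + 31.7)/2] = -9.6/36.5 ≈ -0.2630.
Arc elasticity E = %Δq/%Δp ≈ -0.3644/-0.2630 ≈ 1.39.
|E| > 1: supply is elastic over this range.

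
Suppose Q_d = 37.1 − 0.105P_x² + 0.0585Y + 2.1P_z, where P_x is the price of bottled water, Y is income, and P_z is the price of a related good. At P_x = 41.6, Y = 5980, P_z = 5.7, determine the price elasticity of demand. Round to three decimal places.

-1.673

First evaluate Q_d: 37.1 − 0.105(41.6)² + 0.0585(5980) + 2.1(5.7) = 37.1 − 181.7088 + 349.83 + 11.97 = 217.1912.
∂Q_d/∂P_x = −2·0.105·P_x = -8.736, so E_p = -8.736·(41.6/217.1912) ≈ -1.673.
|E_p| > 1: demand is elastic.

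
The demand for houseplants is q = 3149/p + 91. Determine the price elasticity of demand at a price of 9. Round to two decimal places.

At p = 9, q = 440.8889.
dq/dp = −3149/p² = −38.8765.
Point elasticity E = (dq/dp)·(p/q) = -38.8765 × 9/440.8889 ≈ -0.79.
|E| < 1, so demand is inelastic at this price.

-0.79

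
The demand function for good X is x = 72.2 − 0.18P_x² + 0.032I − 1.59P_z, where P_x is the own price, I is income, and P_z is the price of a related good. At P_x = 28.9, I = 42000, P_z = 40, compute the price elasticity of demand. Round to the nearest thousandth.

x = 72.2 − 0.18(28.9)² + 0.032(42000) − 1.59(40) = 72.2 − 150.3378 + 1344 − 63.6 = 1202.2622.
∂x/∂P_x = −2·0.18·P_x = -10.404, so E_p = -10.404·(28.9/1202.2622) ≈ -0.250.
|E_p| < 1: demand is inelastic.

-0.250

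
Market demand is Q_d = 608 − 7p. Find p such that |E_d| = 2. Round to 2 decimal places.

57.90

Set −bp/(a − bp) = −2 ⇒ bp = 2(a − bp) ⇒ bp(1+2) = 2·a.
p = 2·608/(7·3) ≈ 57.90.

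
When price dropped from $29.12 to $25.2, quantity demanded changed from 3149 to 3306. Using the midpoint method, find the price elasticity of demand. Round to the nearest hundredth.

%ΔQ = (3306 − 3149)/[(3149 + 3306)/2] = 157/3227.5 ≈ 0.0486.
%Δp = (25.2 − 29.12)/[(29.12 + 25.2)/2] = -3.92/27.16 ≈ -0.1443.
Arc elasticity E = %ΔQ/%Δp ≈ 0.0486/-0.1443 ≈ -0.34.
|E| < 1: demand is inelastic over this range.

-0.34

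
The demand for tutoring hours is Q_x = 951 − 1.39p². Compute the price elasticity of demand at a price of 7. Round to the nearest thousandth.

At p = 7, Q_x = 882.89.
dQ_x/dp = −2·1.39·p = −19.46.
Point elasticity E = (dQ_x/dp)·(p/Q_x) = -19.46 × 7/882.89 ≈ -0.154.
|E| < 1, so demand is inelastic at this price.

-0.154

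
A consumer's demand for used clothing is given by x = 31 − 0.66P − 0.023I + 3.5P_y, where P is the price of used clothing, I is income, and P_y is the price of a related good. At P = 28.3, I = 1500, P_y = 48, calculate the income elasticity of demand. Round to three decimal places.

-0.237

Substituting, x = 31 − 0.66(28.3) − 0.023(1500) + 3.5(48) = 31 − 18.678 − 34.5 + 168 = 145.822.
∂x/∂I = −0.023, so E_I = -0.023·(1500/145.822) ≈ -0.237.
E_I < 0: inferior good.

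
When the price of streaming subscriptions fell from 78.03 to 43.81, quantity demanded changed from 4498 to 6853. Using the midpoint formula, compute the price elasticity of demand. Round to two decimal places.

-0.74

%Δq = (6853 − 4498)/[(4498 + 6853)/2] = 2355/5675.5 ≈ 0.4149.
%ΔP = (43.81 − 78.03)/[(78.03 + 43.81)/2] = -34.22/60.92 ≈ -0.5617.
Arc elasticity E = %Δq/%ΔP ≈ 0.4149/-0.5617 ≈ -0.74.
|E| < 1: demand is inelastic over this range.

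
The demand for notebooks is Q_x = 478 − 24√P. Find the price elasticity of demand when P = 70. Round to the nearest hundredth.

At P = 70, Q_x = 277.2016.
dQ_x/dP = −24/(2√P) = −24/(2·8.3666).
Point elasticity E = (dQ_x/dP)·(P/Q_x) = -1.4343 × 70/277.2016 ≈ -0.36.
|E| < 1, so demand is inelastic at this price.

-0.36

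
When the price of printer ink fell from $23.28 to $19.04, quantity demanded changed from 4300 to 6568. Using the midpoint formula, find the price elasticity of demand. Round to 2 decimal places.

%Δq = (6568 − 4300)/[(4300 + 6568)/2] = 2268/5434 ≈ 0.4174.
%Δp = (19.04 − 23.28)/[(23.28 + 19.04)/2] = -4.24/21.16 ≈ -0.2004.
Arc elasticity E = %Δq/%Δp ≈ 0.4174/-0.2004 ≈ -2.08.
|E| > 1: demand is elastic over this range.

-2.08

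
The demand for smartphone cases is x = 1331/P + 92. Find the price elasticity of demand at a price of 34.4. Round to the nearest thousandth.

-0.296

At P = 34.4, x = 130.6919.
dx/dP = −1331/P² = −1.1248.
Point elasticity E = (dx/dP)·(P/x) = -1.1248 × 34.4/130.6919 ≈ -0.296.
|E| < 1, so demand is inelastic at this price.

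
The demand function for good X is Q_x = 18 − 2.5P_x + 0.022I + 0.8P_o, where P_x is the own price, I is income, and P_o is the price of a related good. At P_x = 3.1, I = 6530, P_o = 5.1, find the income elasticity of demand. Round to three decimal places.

Q_x = 18 − 2.5(3.1) + 0.022(6530) + 0.8(5.1) = 18 − 7.75 + 143.66 + 4.08 = 157.99.
∂Q_x/∂I = +0.022, so E_I = 0.022·(6530/157.99) ≈ 0.909.
E_I ∈ (0,1): normal good (necessity).

0.909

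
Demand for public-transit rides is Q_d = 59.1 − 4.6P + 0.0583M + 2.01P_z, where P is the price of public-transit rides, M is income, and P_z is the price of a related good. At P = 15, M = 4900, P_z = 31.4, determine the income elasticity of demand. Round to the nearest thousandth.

0.843

Q_d = 59.1 − 4.6(15) + 0.0583(4900) + 2.01(31.4) = 59.1 − 69 + 285.67 + 63.114 = 338.884.
∂Q_d/∂M = +0.0583, so E_I = 0.0583·(4900/338.884) ≈ 0.843.
E_I ∈ (0,1): normal good (necessity).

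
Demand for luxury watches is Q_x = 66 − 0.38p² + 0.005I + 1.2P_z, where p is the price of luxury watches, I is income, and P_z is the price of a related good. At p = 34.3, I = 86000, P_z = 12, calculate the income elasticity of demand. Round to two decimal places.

Evaluating quantity at (p, I, P_z) gives Q_x = 66 − 0.38(34.3)² + 0.005(86000) + 1.2(12) = 66 − 447.0662 + 430 + 14.4 = 63.3338.
∂Q_x/∂I = +0.005, so E_I = 0.005·(86000/63.3338) ≈ 6.79.
E_I > 1: normal good (luxury).

6.79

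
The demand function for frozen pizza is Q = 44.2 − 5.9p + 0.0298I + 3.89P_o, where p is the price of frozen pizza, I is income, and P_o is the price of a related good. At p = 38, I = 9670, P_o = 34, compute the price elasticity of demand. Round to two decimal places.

First evaluate Q: 44.2 − 5.9(38) + 0.0298(9670) + 3.89(34) = 44.2 − 224.2 + 288.166 + 132.26 = 240.426.
∂Q/∂p = −5.9, so E_p = (−5.9)·(38/240.426) ≈ -0.93.
|E_p| < 1: demand is inelastic.

-0.93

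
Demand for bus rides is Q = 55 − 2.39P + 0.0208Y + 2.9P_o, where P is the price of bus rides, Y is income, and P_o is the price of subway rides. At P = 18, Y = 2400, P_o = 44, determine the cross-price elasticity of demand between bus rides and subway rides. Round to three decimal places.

Substituting, Q = 55 − 2.39(18) + 0.0208(2400) + 2.9(44) = 55 − 43.02 + 49.92 + 127.6 = 189.5.
∂Q/∂P_o = +2.9, so E_xy = 2.9·(44/189.5) ≈ 0.673.
E_xy > 0: the goods are substitutes.

0.673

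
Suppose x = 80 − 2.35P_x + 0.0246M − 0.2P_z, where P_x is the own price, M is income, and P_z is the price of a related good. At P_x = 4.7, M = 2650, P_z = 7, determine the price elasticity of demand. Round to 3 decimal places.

-0.083

x = 80 − 2.35(4.7) + 0.0246(2650) − 0.2(7) = 80 − 11.045 + 65.19 − 1.4 = 132.745.
∂x/∂P_x = −2.35, so E_p = (−2.35)·(4.7/132.745) ≈ -0.083.
|E_p| < 1: demand is inelastic.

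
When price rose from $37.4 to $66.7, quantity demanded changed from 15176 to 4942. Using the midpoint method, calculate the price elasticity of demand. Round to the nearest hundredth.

%ΔQ = (4942 − 15176)/[(15176 + 4942)/2] = -10234/10059 ≈ -1.0174.
%Δp = (66.7 − 37.4)/[(37.4 + 66.7)/2] = 29.3/52.05 ≈ 0.5629.
Arc elasticity E = %ΔQ/%Δp ≈ -1.0174/0.5629 ≈ -1.81.
|E| > 1: demand is elastic over this range.

-1.81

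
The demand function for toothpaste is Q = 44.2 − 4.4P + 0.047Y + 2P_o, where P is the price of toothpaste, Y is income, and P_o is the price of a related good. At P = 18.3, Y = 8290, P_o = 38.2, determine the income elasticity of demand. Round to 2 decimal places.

First evaluate Q: 44.2 − 4.4(18.3) + 0.047(8290) + 2(38.2) = 44.2 − 80.52 + 389.63 + 76.4 = 429.71.
∂Q/∂Y = +0.047, so E_I = 0.047·(8290/429.71) ≈ 0.91.
E_I ∈ (0,1): normal good (necessity).

0.91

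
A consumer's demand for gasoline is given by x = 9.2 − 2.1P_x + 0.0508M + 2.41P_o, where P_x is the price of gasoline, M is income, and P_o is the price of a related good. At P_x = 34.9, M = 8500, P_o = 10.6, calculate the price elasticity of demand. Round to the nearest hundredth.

-0.19

x = 9.2 − 2.1(34.9) + 0.0508(8500) + 2.41(10.6) = 9.2 − 73.29 + 431.8 + 25.546 = 393.256.
∂x/∂P_x = −2.1, so E_p = (−2.1)·(34.9/393.256) ≈ -0.19.
|E_p| < 1: demand is inelastic.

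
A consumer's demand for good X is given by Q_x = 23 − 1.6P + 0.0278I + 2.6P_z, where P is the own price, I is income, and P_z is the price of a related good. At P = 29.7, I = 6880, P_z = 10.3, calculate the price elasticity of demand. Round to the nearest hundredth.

-0.25

First evaluate Q_x: 23 − 1.6(29.7) + 0.0278(6880) + 2.6(10.3) = 23 − 47.52 + 191.264 + 26.78 = 193.524.
∂Q_x/∂P = −1.6, so E_p = (−1.6)·(29.7/193.524) ≈ -0.25.
|E_p| < 1: demand is inelastic.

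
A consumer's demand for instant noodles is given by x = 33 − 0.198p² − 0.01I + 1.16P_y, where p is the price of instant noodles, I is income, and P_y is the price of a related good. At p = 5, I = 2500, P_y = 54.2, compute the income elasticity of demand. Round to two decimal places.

Substituting, x = 33 − 0.198(5)² − 0.01(2500) + 1.16(54.2) = 33 − 4.95 − 25 + 62.872 = 65.922.
∂x/∂I = −0.01, so E_I = -0.01·(2500/65.922) ≈ -0.38.
E_I < 0: inferior good.

-0.38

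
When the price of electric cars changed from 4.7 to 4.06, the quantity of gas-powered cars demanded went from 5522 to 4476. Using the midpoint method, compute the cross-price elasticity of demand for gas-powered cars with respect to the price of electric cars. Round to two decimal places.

%ΔQ_x = (4476 − 5522)/[(5522+4476)/2] = -1046/4999 ≈ -0.2092.
%ΔP_y = (4.06 − 4.7)/[(4.7+4.06)/2] ≈ -0.1461.
E_xy = -0.2092/-0.1461 ≈ 1.43.
E_xy > 0, so gas-powered cars and electric cars are substitutes.

1.43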